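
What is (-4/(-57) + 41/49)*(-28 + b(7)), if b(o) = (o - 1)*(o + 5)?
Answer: 111452/2793 ≈ 39.904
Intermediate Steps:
b(o) = (-1 + o)*(5 + o)
(-4/(-57) + 41/49)*(-28 + b(7)) = (-4/(-57) + 41/49)*(-28 + (-5 + 7² + 4*7)) = (-4*(-1/57) + 41*(1/49))*(-28 + (-5 + 49 + 28)) = (4/57 + 41/49)*(-28 + 72) = (2533/2793)*44 = 111452/2793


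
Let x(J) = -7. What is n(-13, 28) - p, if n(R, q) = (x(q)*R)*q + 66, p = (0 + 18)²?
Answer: 2290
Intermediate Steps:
p = 324 (p = 18² = 324)
n(R, q) = 66 - 7*R*q (n(R, q) = (-7*R)*q + 66 = -7*R*q + 66 = 66 - 7*R*q)
n(-13, 28) - p = (66 - 7*(-13)*28) - 1*324 = (66 + 2548) - 324 = 2614 - 324 = 2290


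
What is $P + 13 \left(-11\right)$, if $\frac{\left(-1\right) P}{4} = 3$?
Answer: $-155$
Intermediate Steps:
$P = -12$ ($P = \left(-4\right) 3 = -12$)
$P + 13 \left(-11\right) = -12 + 13 \left(-11\right) = -12 - 143 = -155$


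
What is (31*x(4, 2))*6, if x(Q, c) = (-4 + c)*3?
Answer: -1116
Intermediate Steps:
x(Q, c) = -12 + 3*c
(31*x(4, 2))*6 = (31*(-12 + 3*2))*6 = (31*(-12 + 6))*6 = (31*(-6))*6 = -186*6 = -1116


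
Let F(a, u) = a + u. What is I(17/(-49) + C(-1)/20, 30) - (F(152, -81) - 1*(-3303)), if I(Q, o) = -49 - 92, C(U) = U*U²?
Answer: -3515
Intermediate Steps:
C(U) = U³
I(Q, o) = -141
I(17/(-49) + C(-1)/20, 30) - (F(152, -81) - 1*(-3303)) = -141 - ((152 - 81) - 1*(-3303)) = -141 - (71 + 3303) = -141 - 1*3374 = -141 - 3374 = -3515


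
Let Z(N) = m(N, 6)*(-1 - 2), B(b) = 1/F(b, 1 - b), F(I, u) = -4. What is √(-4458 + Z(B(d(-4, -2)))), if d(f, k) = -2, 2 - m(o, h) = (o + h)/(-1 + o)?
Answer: I*√111945/5 ≈ 66.916*I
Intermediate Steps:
m(o, h) = 2 - (h + o)/(-1 + o) (m(o, h) = 2 - (o + h)/(-1 + o) = 2 - (h + o)/(-1 + o))
B(b) = -¼ (B(b) = 1/(-4) = -¼)
Z(N) = -3*(-8 + N)/(-1 + N) (Z(N) = ((-2 + N - 1*6)/(-1 + N))*(-1 - 2) = ((-2 + N - 6)/(-1 + N))*(-3) = ((-8 + N)/(-1 + N))*(-3) = -3*(-8 + N)/(-1 + N))
√(-4458 + Z(B(d(-4, -2)))) = √(-4458 + 3*(8 - 1*(-¼))/(-1 - ¼)) = √(-4458 + 3*(8 + ¼)/(-5/4)) = √(-4458 + 3*(-⅘)*(33/4)) = √(-4458 - 99/5) = √(-22389/5) = I*√111945/5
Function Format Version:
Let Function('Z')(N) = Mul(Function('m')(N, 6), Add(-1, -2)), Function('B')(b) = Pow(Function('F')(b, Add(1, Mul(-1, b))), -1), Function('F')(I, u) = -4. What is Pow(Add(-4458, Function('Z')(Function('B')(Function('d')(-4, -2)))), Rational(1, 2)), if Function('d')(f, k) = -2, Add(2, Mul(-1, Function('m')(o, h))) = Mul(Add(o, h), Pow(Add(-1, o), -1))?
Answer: Mul(Rational(1, 5), I, Pow(111945, Rational(1, 2))) ≈ Mul(66.916, I)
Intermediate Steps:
Function('m')(o, h) = Add(2, Mul(-1, Pow(Add(-1, o), -1), Add(h, o))) (Function('m')(o, h) = Add(2, Mul(-1, Mul(Add(o, h), Pow(Add(-1, o), -1)))) = Add(2, Mul(-1, Mul(Add(h, o), Pow(Add(-1, o), -1)))) = Add(2, Mul(-1, Mul(Pow(Add(-1, o), -1), Add(h, o)))) = Add(2, Mul(-1, Pow(Add(-1, o), -1), Add(h, o))))
Function('B')(b) = Rational(-1, 4) (Function('B')(b) = Pow(-4, -1) = Rational(-1, 4))
Function('Z')(N) = Mul(-3, Pow(Add(-1, N), -1), Add(-8, N)) (Function('Z')(N) = Mul(Mul(Pow(Add(-1, N), -1), Add(-2, N, Mul(-1, 6))), Add(-1, -2)) = Mul(Mul(Pow(Add(-1, N), -1), Add(-2, N, -6)), -3) = Mul(Mul(Pow(Add(-1, N), -1), Add(-8, N)), -3) = Mul(-3, Pow(Add(-1, N), -1), Add(-8, N)))
Pow(Add(-4458, Function('Z')(Function('B')(Function('d')(-4, -2)))), Rational(1, 2)) = Pow(Add(-4458, Mul(3, Pow(Add(-1, Rational(-1, 4)), -1), Add(8, Mul(-1, Rational(-1, 4))))), Rational(1, 2)) = Pow(Add(-4458, Mul(3, Pow(Rational(-5, 4), -1), Add(8, Rational(1, 4)))), Rational(1, 2)) = Pow(Add(-4458, Mul(3, Rational(-4, 5), Rational(33, 4))), Rational(1, 2)) = Pow(Add(-4458, Rational(-99, 5)), Rational(1, 2)) = Pow(Rational(-22389, 5), Rational(1, 2)) = Mul(Rational(1, 5), I, Pow(111945, Rational(1, 2)))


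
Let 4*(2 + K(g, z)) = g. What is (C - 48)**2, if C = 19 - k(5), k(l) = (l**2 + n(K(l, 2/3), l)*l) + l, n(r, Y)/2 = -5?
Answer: 81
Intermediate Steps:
K(g, z) = -2 + g/4
n(r, Y) = -10 (n(r, Y) = 2*(-5) = -10)
k(l) = l**2 - 9*l (k(l) = (l**2 - 10*l) + l = l**2 - 9*l)
C = 39 (C = 19 - 5*(-9 + 5) = 19 - 5*(-4) = 19 - 1*(-20) = 19 + 20 = 39)
(C - 48)**2 = (39 - 48)**2 = (-9)**2 = 81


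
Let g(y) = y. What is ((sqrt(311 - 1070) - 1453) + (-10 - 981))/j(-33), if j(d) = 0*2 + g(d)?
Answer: 2444/33 - I*sqrt(759)/33 ≈ 74.061 - 0.83485*I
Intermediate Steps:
j(d) = d (j(d) = 0*2 + d = 0 + d = d)
((sqrt(311 - 1070) - 1453) + (-10 - 981))/j(-33) = ((sqrt(311 - 1070) - 1453) + (-10 - 981))/(-33) = ((sqrt(-759) - 1453) - 991)*(-1/33) = ((I*sqrt(759) - 1453) - 991)*(-1/33) = ((-1453 + I*sqrt(759)) - 991)*(-1/33) = (-2444 + I*sqrt(759))*(-1/33) = 2444/33 - I*sqrt(759)/33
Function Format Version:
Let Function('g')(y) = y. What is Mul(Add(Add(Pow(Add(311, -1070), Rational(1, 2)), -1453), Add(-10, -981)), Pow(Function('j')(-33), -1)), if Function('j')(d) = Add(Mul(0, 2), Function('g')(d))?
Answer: Add(Rational(2444, 33), Mul(Rational(-1, 33), I, Pow(759, Rational(1, 2)))) ≈ Add(74.061, Mul(-0.83485, I))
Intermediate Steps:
Function('j')(d) = d (Function('j')(d) = Add(Mul(0, 2), d) = Add(0, d) = d)
Mul(Add(Add(Pow(Add(311, -1070), Rational(1, 2)), -1453), Add(-10, -981)), Pow(Function('j')(-33), -1)) = Mul(Add(Add(Pow(Add(311, -1070), Rational(1, 2)), -1453), Add(-10, -981)), Pow(-33, -1)) = Mul(Add(Add(Pow(-759, Rational(1, 2)), -1453), -991), Rational(-1, 33)) = Mul(Add(Add(Mul(I, Pow(759, Rational(1, 2))), -1453), -991), Rational(-1, 33)) = Mul(Add(Add(-1453, Mul(I, Pow(759, Rational(1, 2)))), -991), Rational(-1, 33)) = Mul(Add(-2444, Mul(I, Pow(759, Rational(1, 2)))), Rational(-1, 33)) = Add(Rational(2444, 33), Mul(Rational(-1, 33), I, Pow(759, Rational(1, 2))))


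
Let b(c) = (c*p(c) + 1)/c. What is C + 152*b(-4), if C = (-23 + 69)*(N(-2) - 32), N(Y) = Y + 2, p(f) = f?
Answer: -2118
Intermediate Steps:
N(Y) = 2 + Y
C = -1472 (C = (-23 + 69)*((2 - 2) - 32) = 46*(0 - 32) = 46*(-32) = -1472)
b(c) = (1 + c²)/c (b(c) = (c*c + 1)/c = (c² + 1)/c = (1 + c²)/c)
C + 152*b(-4) = -1472 + 152*(-4 + 1/(-4)) = -1472 + 152*(-4 - ¼) = -1472 + 152*(-17/4) = -1472 - 646 = -2118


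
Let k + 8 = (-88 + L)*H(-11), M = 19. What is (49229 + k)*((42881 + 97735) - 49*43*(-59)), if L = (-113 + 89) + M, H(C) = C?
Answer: 13311092676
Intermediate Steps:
L = -5 (L = (-113 + 89) + 19 = -24 + 19 = -5)
k = 1015 (k = -8 + (-88 - 5)*(-11) = -8 - 93*(-11) = -8 + 1023 = 1015)
(49229 + k)*((42881 + 97735) - 49*43*(-59)) = (49229 + 1015)*((42881 + 97735) - 49*43*(-59)) = 50244*(140616 - 2107*(-59)) = 50244*(140616 + 124313) = 50244*264929 = 13311092676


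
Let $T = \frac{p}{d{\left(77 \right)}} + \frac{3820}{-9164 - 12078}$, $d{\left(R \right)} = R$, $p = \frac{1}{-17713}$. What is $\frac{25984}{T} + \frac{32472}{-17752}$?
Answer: $- \frac{835251115772862745}{5780631537289} \approx -1.4449 \cdot 10^{5}$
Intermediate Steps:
$p = - \frac{1}{17713} \approx -5.6456 \cdot 10^{-5}$
$T = - \frac{2605061531}{14485992521}$ ($T = - \frac{1}{17713 \cdot 77} + \frac{3820}{-9164 - 12078} = \left(- \frac{1}{17713}\right) \frac{1}{77} + \frac{3820}{-9164 - 12078} = - \frac{1}{1363901} + \frac{3820}{-21242} = - \frac{1}{1363901} + 3820 \left(- \frac{1}{21242}\right) = - \frac{1}{1363901} - \frac{1910}{10621} = - \frac{2605061531}{14485992521} \approx -0.17983$)
$\frac{25984}{T} + \frac{32472}{-17752} = \frac{25984}{- \frac{2605061531}{14485992521}} + \frac{32472}{-17752} = 25984 \left(- \frac{14485992521}{2605061531}\right) + 32472 \left(- \frac{1}{17752}\right) = - \frac{376404029665664}{2605061531} - \frac{4059}{2219} = - \frac{835251115772862745}{5780631537289}$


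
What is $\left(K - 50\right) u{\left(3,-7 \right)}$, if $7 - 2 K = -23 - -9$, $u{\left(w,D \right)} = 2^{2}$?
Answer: $-158$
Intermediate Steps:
$u{\left(w,D \right)} = 4$
$K = \frac{21}{2}$ ($K = \frac{7}{2} - \frac{-23 - -9}{2} = \frac{7}{2} - \frac{-23 + 9}{2} = \frac{7}{2} - -7 = \frac{7}{2} + 7 = \frac{21}{2} \approx 10.5$)
$\left(K - 50\right) u{\left(3,-7 \right)} = \left(\frac{21}{2} - 50\right) 4 = \left(- \frac{79}{2}\right) 4 = -158$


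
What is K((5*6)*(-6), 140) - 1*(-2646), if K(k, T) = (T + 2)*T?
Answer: 22526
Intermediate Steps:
K(k, T) = T*(2 + T) (K(k, T) = (2 + T)*T = T*(2 + T))
K((5*6)*(-6), 140) - 1*(-2646) = 140*(2 + 140) - 1*(-2646) = 140*142 + 2646 = 19880 + 2646 = 22526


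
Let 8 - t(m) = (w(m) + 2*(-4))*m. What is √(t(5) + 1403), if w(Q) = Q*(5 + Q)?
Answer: √1201 ≈ 34.655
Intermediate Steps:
t(m) = 8 - m*(-8 + m*(5 + m)) (t(m) = 8 - (m*(5 + m) + 2*(-4))*m = 8 - (m*(5 + m) - 8)*m = 8 - (-8 + m*(5 + m))*m = 8 - m*(-8 + m*(5 + m)))
√(t(5) + 1403) = √((8 + 8*5 - 1*5²*(5 + 5)) + 1403) = √((8 + 40 - 1*25*10) + 1403) = √((8 + 40 - 250) + 1403) = √(-202 + 1403) = √1201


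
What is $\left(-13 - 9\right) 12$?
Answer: $-264$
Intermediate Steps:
$\left(-13 - 9\right) 12 = \left(-22\right) 12 = -264$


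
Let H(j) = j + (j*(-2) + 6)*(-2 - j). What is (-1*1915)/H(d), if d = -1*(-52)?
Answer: -1915/5344 ≈ -0.35835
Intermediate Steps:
d = 52
H(j) = j + (-2 - j)*(6 - 2*j) (H(j) = j + (-2*j + 6)*(-2 - j) = j + (6 - 2*j)*(-2 - j) = j + (-2 - j)*(6 - 2*j))
(-1*1915)/H(d) = (-1*1915)/(-12 - 1*52 + 2*52**2) = -1915/(-12 - 52 + 2*2704) = -1915/(-12 - 52 + 5408) = -1915/5344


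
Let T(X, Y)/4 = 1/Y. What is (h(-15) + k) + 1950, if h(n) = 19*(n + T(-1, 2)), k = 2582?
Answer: 4285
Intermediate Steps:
T(X, Y) = 4/Y
h(n) = 38 + 19*n (h(n) = 19*(n + 4/2) = 19*(n + 4*(½)) = 19*(n + 2) = 19*(2 + n) = 38 + 19*n)
(h(-15) + k) + 1950 = ((38 + 19*(-15)) + 2582) + 1950 = ((38 - 285) + 2582) + 1950 = (-247 + 2582) + 1950 = 2335 + 1950 = 4285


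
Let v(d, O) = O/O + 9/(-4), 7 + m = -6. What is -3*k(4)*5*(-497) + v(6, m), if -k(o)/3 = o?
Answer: -357845/4 ≈ -89461.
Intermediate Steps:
m = -13 (m = -7 - 6 = -13)
k(o) = -3*o
v(d, O) = -5/4 (v(d, O) = 1 + 9*(-¼) = 1 - 9/4 = -5/4)
-3*k(4)*5*(-497) + v(6, m) = -3*(-3*4)*5*(-497) - 5/4 = -(-36)*5*(-497) - 5/4 = -3*(-60)*(-497) - 5/4 = 180*(-497) - 5/4 = -89460 - 5/4 = -357845/4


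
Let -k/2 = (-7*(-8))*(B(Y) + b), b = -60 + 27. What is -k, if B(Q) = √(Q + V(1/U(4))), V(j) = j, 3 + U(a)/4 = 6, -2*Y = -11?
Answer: -3696 + 56*√201/3 ≈ -3431.4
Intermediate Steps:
Y = 11/2 (Y = -½*(-11) = 11/2 ≈ 5.5000)
U(a) = 12 (U(a) = -12 + 4*6 = -12 + 24 = 12)
b = -33
B(Q) = √(1/12 + Q) (B(Q) = √(Q + 1/12) = √(1/12 + Q))
k = 3696 - 56*√201/3 (k = -2*(-7*(-8))*(√(3 + 36*(11/2))/6 - 33) = -112*(√(3 + 198)/6 - 33) = -112*(√201/6 - 33) = -112*(-33 + √201/6) = -2*(-1848 + 28*√201/3) = 3696 - 56*√201/3 ≈ 3431.4)
-k = -(3696 - 56*√201/3) = -3696 + 56*√201/3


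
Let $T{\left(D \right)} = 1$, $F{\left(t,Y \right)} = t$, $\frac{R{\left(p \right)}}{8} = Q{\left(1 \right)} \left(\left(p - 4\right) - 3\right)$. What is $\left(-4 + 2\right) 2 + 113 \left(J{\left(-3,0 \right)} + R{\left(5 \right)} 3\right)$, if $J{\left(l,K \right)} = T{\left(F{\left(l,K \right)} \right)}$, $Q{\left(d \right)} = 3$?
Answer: $-16163$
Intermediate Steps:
$R{\left(p \right)} = -168 + 24 p$ ($R{\left(p \right)} = 8 \cdot 3 \left(\left(p - 4\right) - 3\right) = 8 \cdot 3 \left(\left(-4 + p\right) - 3\right) = 8 \cdot 3 \left(-7 + p\right) = 8 \left(-21 + 3 p\right) = -168 + 24 p$)
$J{\left(l,K \right)} = 1$
$\left(-4 + 2\right) 2 + 113 \left(J{\left(-3,0 \right)} + R{\left(5 \right)} 3\right) = \left(-4 + 2\right) 2 + 113 \left(1 + \left(-168 + 24 \cdot 5\right) 3\right) = \left(-2\right) 2 + 113 \left(1 + \left(-168 + 120\right) 3\right) = -4 + 113 \left(1 - 144\right) = -4 + 113 \left(-143\right) = -4 - 16159 = -16163$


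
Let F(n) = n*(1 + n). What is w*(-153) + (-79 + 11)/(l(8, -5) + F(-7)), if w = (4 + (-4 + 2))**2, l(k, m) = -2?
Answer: -6137/10 ≈ -613.70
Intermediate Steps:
w = 4 (w = (4 - 2)**2 = 2**2 = 4)
w*(-153) + (-79 + 11)/(l(8, -5) + F(-7)) = 4*(-153) + (-79 + 11)/(-2 - 7*(1 - 7)) = -612 - 68/(-2 - 7*(-6)) = -612 - 68/(-2 + 42) = -612 - 68/40 = -612 - 68*1/40 = -612 - 17/10 = -6137/10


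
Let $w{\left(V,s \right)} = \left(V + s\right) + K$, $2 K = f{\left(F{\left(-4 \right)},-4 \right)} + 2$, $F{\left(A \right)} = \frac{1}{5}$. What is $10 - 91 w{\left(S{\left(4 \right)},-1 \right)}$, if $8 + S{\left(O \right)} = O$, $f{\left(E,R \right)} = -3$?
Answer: $\frac{1021}{2} \approx 510.5$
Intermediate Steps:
$F{\left(A \right)} = \frac{1}{5}$
$S{\left(O \right)} = -8 + O$
$K = - \frac{1}{2}$ ($K = \frac{-3 + 2}{2} = \frac{1}{2} \left(-1\right) = - \frac{1}{2} \approx -0.5$)
$w{\left(V,s \right)} = - \frac{1}{2} + V + s$ ($w{\left(V,s \right)} = \left(V + s\right) - \frac{1}{2} = - \frac{1}{2} + V + s$)
$10 - 91 w{\left(S{\left(4 \right)},-1 \right)} = 10 - 91 \left(- \frac{1}{2} + \left(-8 + 4\right) - 1\right) = 10 - 91 \left(- \frac{1}{2} - 4 - 1\right) = 10 - - \frac{1001}{2} = 10 + \frac{1001}{2} = \frac{1021}{2}$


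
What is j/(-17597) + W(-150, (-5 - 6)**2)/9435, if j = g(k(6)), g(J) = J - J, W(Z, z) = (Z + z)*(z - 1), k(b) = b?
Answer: -232/629 ≈ -0.36884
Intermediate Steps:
W(Z, z) = (-1 + z)*(Z + z) (W(Z, z) = (Z + z)*(-1 + z) = (-1 + z)*(Z + z))
g(J) = 0
j = 0
j/(-17597) + W(-150, (-5 - 6)**2)/9435 = 0/(-17597) + (((-5 - 6)**2)**2 - 1*(-150) - (-5 - 6)**2 - 150*(-5 - 6)**2)/9435 = 0*(-1/17597) + (((-11)**2)**2 + 150 - 1*(-11)**2 - 150*(-11)**2)*(1/9435) = 0 + (121**2 + 150 - 1*121 - 150*121)*(1/9435) = 0 + (14641 + 150 - 121 - 18150)*(1/9435) = 0 - 3480*1/9435 = 0 - 232/629 = -232/629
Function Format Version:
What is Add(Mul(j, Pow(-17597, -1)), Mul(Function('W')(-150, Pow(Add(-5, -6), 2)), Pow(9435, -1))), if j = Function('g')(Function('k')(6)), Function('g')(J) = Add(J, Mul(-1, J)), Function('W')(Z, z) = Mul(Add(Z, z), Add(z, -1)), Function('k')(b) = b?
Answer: Rational(-232, 629) ≈ -0.36884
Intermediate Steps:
Function('W')(Z, z) = Mul(Add(-1, z), Add(Z, z)) (Function('W')(Z, z) = Mul(Add(Z, z), Add(-1, z)) = Mul(Add(-1, z), Add(Z, z)))
Function('g')(J) = 0
j = 0
Add(Mul(j, Pow(-17597, -1)), Mul(Function('W')(-150, Pow(Add(-5, -6), 2)), Pow(9435, -1))) = Add(Mul(0, Pow(-17597, -1)), Mul(Add(Pow(Pow(Add(-5, -6), 2), 2), Mul(-1, -150), Mul(-1, Pow(Add(-5, -6), 2)), Mul(-150, Pow(Add(-5, -6), 2))), Pow(9435, -1))) = Add(Mul(0, Rational(-1, 17597)), Mul(Add(Pow(Pow(-11, 2), 2), 150, Mul(-1, Pow(-11, 2)), Mul(-150, Pow(-11, 2))), Rational(1, 9435))) = Add(0, Mul(Add(Pow(121, 2), 150, Mul(-1, 121), Mul(-150, 121)), Rational(1, 9435))) = Add(0, Mul(Add(14641, 150, -121, -18150), Rational(1, 9435))) = Add(0, Mul(-3480, Rational(1, 9435))) = Add(0, Rational(-232, 629)) = Rational(-232, 629)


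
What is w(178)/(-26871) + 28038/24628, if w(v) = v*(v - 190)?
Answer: 134335751/110296498 ≈ 1.2180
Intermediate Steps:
w(v) = v*(-190 + v)
w(178)/(-26871) + 28038/24628 = (178*(-190 + 178))/(-26871) + 28038/24628 = (178*(-12))*(-1/26871) + 28038*(1/24628) = -2136*(-1/26871) + 14019/12314 = 712/8957 + 14019/12314 = 134335751/110296498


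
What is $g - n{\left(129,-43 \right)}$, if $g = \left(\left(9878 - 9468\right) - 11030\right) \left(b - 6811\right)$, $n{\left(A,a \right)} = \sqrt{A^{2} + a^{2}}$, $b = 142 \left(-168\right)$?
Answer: $325683540 - 43 \sqrt{10} \approx 3.2568 \cdot 10^{8}$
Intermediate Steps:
$b = -23856$
$g = 325683540$ ($g = \left(\left(9878 - 9468\right) - 11030\right) \left(-23856 - 6811\right) = \left(410 - 11030\right) \left(-30667\right) = \left(-10620\right) \left(-30667\right) = 325683540$)
$g - n{\left(129,-43 \right)} = 325683540 - \sqrt{129^{2} + \left(-43\right)^{2}} = 325683540 - \sqrt{16641 + 1849} = 325683540 - \sqrt{18490} = 325683540 - 43 \sqrt{10}$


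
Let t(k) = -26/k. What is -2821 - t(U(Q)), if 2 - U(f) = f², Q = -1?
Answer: -2795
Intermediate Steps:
U(f) = 2 - f²
-2821 - t(U(Q)) = -2821 - (-26)/(2 - 1*(-1)²) = -2821 - (-26)/(2 - 1*1) = -2821 - (-26)/(2 - 1) = -2821 - (-26)/1 = -2821 - (-26) = -2821 - 1*(-26) = -2821 + 26 = -2795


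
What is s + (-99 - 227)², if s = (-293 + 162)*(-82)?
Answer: 117018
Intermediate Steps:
s = 10742 (s = -131*(-82) = 10742)
s + (-99 - 227)² = 10742 + (-99 - 227)² = 10742 + (-326)² = 10742 + 106276 = 117018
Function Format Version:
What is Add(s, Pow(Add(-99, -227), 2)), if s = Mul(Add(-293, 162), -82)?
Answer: 117018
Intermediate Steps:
s = 10742 (s = Mul(-131, -82) = 10742)
Add(s, Pow(Add(-99, -227), 2)) = Add(10742, Pow(Add(-99, -227), 2)) = Add(10742, Pow(-326, 2)) = Add(10742, 106276) = 117018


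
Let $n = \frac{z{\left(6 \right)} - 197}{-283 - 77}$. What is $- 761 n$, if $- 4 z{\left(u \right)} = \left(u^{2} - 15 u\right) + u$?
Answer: $- \frac{28157}{72} \approx -391.07$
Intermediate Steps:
$z{\left(u \right)} = - \frac{u^{2}}{4} + \frac{7 u}{2}$ ($z{\left(u \right)} = - \frac{\left(u^{2} - 15 u\right) + u}{4} = - \frac{u^{2} - 14 u}{4} = - \frac{u^{2}}{4} + \frac{7 u}{2}$)
$n = \frac{37}{72}$ ($n = \frac{\frac{1}{4} \cdot 6 \left(14 - 6\right) - 197}{-283 - 77} = \frac{\frac{1}{4} \cdot 6 \left(14 - 6\right) - 197}{-360} = \left(\frac{1}{4} \cdot 6 \cdot 8 - 197\right) \left(- \frac{1}{360}\right) = \left(12 - 197\right) \left(- \frac{1}{360}\right) = \left(-185\right) \left(- \frac{1}{360}\right) = \frac{37}{72} \approx 0.51389$)
$- 761 n = \left(-761\right) \frac{37}{72} = - \frac{28157}{72}$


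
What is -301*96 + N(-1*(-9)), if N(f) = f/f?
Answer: -28895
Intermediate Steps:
N(f) = 1
-301*96 + N(-1*(-9)) = -301*96 + 1 = -28896 + 1 = -28895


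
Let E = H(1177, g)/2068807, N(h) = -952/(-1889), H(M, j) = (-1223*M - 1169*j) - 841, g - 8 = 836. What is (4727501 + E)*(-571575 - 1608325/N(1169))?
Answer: -2060916168971828341275/115853192 ≈ -1.7789e+13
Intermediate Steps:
g = 844 (g = 8 + 836 = 844)
H(M, j) = -841 - 1223*M - 1169*j
N(h) = 952/1889 (N(h) = -952*(-1/1889) = 952/1889)
E = -2426948/2068807 (E = (-841 - 1223*1177 - 1169*844)/2068807 = (-841 - 1439471 - 986636)*(1/2068807) = -2426948*1/2068807 = -2426948/2068807 ≈ -1.1731)
(4727501 + E)*(-571575 - 1608325/N(1169)) = (4727501 - 2426948/2068807)*(-571575 - 1608325/952/1889) = 9780284734359*(-571575 - 1608325*1889/952)/2068807 = 9780284734359*(-571575 - 3038125925/952)/2068807 = (9780284734359/2068807)*(-3582265325/952) = -2060916168971828341275/115853192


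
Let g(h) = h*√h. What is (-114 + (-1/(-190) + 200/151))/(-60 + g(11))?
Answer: 19395054/6509761 + 35557599*√11/65097610 ≈ 4.7910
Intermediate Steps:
g(h) = h^(3/2)
(-114 + (-1/(-190) + 200/151))/(-60 + g(11)) = (-114 + (-1/(-190) + 200/151))/(-60 + 11^(3/2)) = (-114 + (-1*(-1/190) + 200*(1/151)))/(-60 + 11*√11) = (-114 + (1/190 + 200/151))/(-60 + 11*√11) = (-114 + 38151/28690)/(-60 + 11*√11) = -3232509/(28690*(-60 + 11*√11))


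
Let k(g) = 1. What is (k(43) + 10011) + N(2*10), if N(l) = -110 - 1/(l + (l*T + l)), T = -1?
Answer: 198039/20 ≈ 9902.0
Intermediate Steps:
N(l) = -110 - 1/l (N(l) = -110 - 1/(l + (l*(-1) + l)) = -110 - 1/(l + (-l + l)) = -110 - 1/(l + 0) = -110 - 1/l)
(k(43) + 10011) + N(2*10) = (1 + 10011) + (-110 - 1/(2*10)) = 10012 + (-110 - 1/20) = 10012 - 2201/20 = 198039/20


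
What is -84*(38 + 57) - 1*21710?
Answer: -29690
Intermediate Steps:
-84*(38 + 57) - 1*21710 = -84*95 - 21710 = -7980 - 21710 = -29690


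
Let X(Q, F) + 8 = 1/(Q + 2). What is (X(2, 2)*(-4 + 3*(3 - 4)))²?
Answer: 47089/16 ≈ 2943.1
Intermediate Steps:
X(Q, F) = -8 + 1/(2 + Q) (X(Q, F) = -8 + 1/(Q + 2) = -8 + 1/(2 + Q))
(X(2, 2)*(-4 + 3*(3 - 4)))² = (((-15 - 8*2)/(2 + 2))*(-4 + 3*(3 - 4)))² = (((-15 - 16)/4)*(-4 + 3*(-1)))² = (((¼)*(-31))*(-4 - 3))² = (-31/4*(-7))² = (217/4)² = 47089/16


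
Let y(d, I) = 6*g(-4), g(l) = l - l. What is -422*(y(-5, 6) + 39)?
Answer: -16458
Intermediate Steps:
g(l) = 0
y(d, I) = 0 (y(d, I) = 6*0 = 0)
-422*(y(-5, 6) + 39) = -422*(0 + 39) = -422*39 = -16458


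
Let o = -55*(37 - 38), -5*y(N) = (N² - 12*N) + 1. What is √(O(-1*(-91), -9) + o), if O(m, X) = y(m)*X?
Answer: √12997 ≈ 114.00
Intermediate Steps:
y(N) = -⅕ - N²/5 + 12*N/5 (y(N) = -((N² - 12*N) + 1)/5 = -(1 + N² - 12*N)/5 = -⅕ - N²/5 + 12*N/5)
O(m, X) = X*(-⅕ - m²/5 + 12*m/5) (O(m, X) = (-⅕ - m²/5 + 12*m/5)*X = X*(-⅕ - m²/5 + 12*m/5))
o = 55 (o = -55*(-1) = 55)
√(O(-1*(-91), -9) + o) = √((⅕)*(-9)*(-1 - (-1*(-91))² + 12*(-1*(-91))) + 55) = √((⅕)*(-9)*(-1 - 1*91² + 12*91) + 55) = √((⅕)*(-9)*(-1 - 1*8281 + 1092) + 55) = √((⅕)*(-9)*(-1 - 8281 + 1092) + 55) = √((⅕)*(-9)*(-7190) + 55) = √(12942 + 55) = √12997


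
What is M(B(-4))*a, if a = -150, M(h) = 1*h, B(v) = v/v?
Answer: -150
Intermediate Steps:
B(v) = 1
M(h) = h
M(B(-4))*a = 1*(-150) = -150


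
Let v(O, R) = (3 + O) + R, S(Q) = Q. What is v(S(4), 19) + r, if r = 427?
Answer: 453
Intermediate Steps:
v(O, R) = 3 + O + R
v(S(4), 19) + r = (3 + 4 + 19) + 427 = 26 + 427 = 453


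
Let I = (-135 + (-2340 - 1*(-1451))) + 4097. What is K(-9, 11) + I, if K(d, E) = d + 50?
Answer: 3114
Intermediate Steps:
I = 3073 (I = (-135 + (-2340 + 1451)) + 4097 = (-135 - 889) + 4097 = -1024 + 4097 = 3073)
K(d, E) = 50 + d
K(-9, 11) + I = (50 - 9) + 3073 = 41 + 3073 = 3114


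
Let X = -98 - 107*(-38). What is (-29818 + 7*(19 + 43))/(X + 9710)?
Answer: -14692/6839 ≈ -2.1483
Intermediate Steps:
X = 3968 (X = -98 + 4066 = 3968)
(-29818 + 7*(19 + 43))/(X + 9710) = (-29818 + 7*(19 + 43))/(3968 + 9710) = (-29818 + 7*62)/13678 = (-29818 + 434)*(1/13678) = -29384*1/13678 = -14692/6839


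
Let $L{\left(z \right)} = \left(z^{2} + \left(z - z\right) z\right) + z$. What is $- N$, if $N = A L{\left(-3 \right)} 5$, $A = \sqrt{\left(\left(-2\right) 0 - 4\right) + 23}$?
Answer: $- 30 \sqrt{19} \approx -130.77$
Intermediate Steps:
$L{\left(z \right)} = z + z^{2}$ ($L{\left(z \right)} = \left(z^{2} + 0 z\right) + z = \left(z^{2} + 0\right) + z = z^{2} + z = z + z^{2}$)
$A = \sqrt{19}$ ($A = \sqrt{\left(0 - 4\right) + 23} = \sqrt{-4 + 23} = \sqrt{19} \approx 4.3589$)
$N = 30 \sqrt{19}$ ($N = \sqrt{19} \left(- 3 \left(1 - 3\right)\right) 5 = \sqrt{19} \left(\left(-3\right) \left(-2\right)\right) 5 = \sqrt{19} \cdot 6 \cdot 5 = 6 \sqrt{19} \cdot 5 = 30 \sqrt{19} \approx 130.77$)
$- N = - 30 \sqrt{19}$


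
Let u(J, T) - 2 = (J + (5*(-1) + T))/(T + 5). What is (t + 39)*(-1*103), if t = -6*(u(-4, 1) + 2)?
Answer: -2369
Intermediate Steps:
u(J, T) = 2 + (-5 + J + T)/(5 + T) (u(J, T) = 2 + (J + (5*(-1) + T))/(T + 5) = 2 + (J + (-5 + T))/(5 + T) = 2 + (-5 + J + T)/(5 + T))
t = -16 (t = -6*((5 - 4 + 3*1)/(5 + 1) + 2) = -6*((5 - 4 + 3)/6 + 2) = -6*((⅙)*4 + 2) = -6*(⅔ + 2) = -6*8/3 = -16)
(t + 39)*(-1*103) = (-16 + 39)*(-1*103) = 23*(-103) = -2369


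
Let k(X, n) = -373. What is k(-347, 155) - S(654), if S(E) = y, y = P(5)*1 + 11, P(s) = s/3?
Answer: -1157/3 ≈ -385.67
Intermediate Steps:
P(s) = s/3 (P(s) = s*(⅓) = s/3)
y = 38/3 (y = ((⅓)*5)*1 + 11 = (5/3)*1 + 11 = 5/3 + 11 = 38/3 ≈ 12.667)
S(E) = 38/3
k(-347, 155) - S(654) = -373 - 1*38/3 = -373 - 38/3 = -1157/3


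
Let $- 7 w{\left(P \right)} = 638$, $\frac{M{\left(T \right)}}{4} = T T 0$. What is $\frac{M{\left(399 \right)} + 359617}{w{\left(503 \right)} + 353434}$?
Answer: $\frac{2517319}{2473400} \approx 1.0178$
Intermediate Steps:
$M{\left(T \right)} = 0$ ($M{\left(T \right)} = 4 T T 0 = 4 T^{2} \cdot 0 = 4 \cdot 0 = 0$)
$w{\left(P \right)} = - \frac{638}{7}$ ($w{\left(P \right)} = \left(- \frac{1}{7}\right) 638 = - \frac{638}{7}$)
$\frac{M{\left(399 \right)} + 359617}{w{\left(503 \right)} + 353434} = \frac{0 + 359617}{- \frac{638}{7} + 353434} = \frac{359617}{\frac{2473400}{7}} = 359617 \cdot \frac{7}{2473400} = \frac{2517319}{2473400}$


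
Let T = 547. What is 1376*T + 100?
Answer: 752772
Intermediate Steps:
1376*T + 100 = 1376*547 + 100 = 752672 + 100 = 752772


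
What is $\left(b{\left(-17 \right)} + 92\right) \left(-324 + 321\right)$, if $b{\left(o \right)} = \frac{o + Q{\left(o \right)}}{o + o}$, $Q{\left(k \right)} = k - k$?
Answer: $- \frac{555}{2} \approx -277.5$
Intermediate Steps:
$Q{\left(k \right)} = 0$
$b{\left(o \right)} = \frac{1}{2}$ ($b{\left(o \right)} = \frac{o + 0}{o + o} = \frac{o}{2 o} = o \frac{1}{2 o} = \frac{1}{2}$)
$\left(b{\left(-17 \right)} + 92\right) \left(-324 + 321\right) = \left(\frac{1}{2} + 92\right) \left(-324 + 321\right) = \frac{185}{2} \left(-3\right) = - \frac{555}{2}$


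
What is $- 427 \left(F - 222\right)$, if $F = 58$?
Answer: $70028$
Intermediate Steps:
$- 427 \left(F - 222\right) = - 427 \left(58 - 222\right) = \left(-427\right) \left(-164\right) = 70028$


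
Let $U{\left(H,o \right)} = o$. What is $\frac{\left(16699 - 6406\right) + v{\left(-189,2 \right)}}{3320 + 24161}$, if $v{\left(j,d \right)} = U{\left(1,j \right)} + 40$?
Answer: $\frac{10144}{27481} \approx 0.36913$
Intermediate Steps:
$v{\left(j,d \right)} = 40 + j$ ($v{\left(j,d \right)} = j + 40 = 40 + j$)
$\frac{\left(16699 - 6406\right) + v{\left(-189,2 \right)}}{3320 + 24161} = \frac{\left(16699 - 6406\right) + \left(40 - 189\right)}{3320 + 24161} = \frac{10293 - 149}{27481} = 10144 \cdot \frac{1}{27481} = \frac{10144}{27481}$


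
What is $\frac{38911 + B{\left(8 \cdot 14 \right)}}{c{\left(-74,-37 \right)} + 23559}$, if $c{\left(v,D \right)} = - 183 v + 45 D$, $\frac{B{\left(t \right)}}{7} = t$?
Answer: $\frac{39695}{35436} \approx 1.1202$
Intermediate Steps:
$B{\left(t \right)} = 7 t$
$\frac{38911 + B{\left(8 \cdot 14 \right)}}{c{\left(-74,-37 \right)} + 23559} = \frac{38911 + 7 \cdot 8 \cdot 14}{\left(\left(-183\right) \left(-74\right) + 45 \left(-37\right)\right) + 23559} = \frac{38911 + 7 \cdot 112}{\left(13542 - 1665\right) + 23559} = \frac{38911 + 784}{11877 + 23559} = \frac{39695}{35436}$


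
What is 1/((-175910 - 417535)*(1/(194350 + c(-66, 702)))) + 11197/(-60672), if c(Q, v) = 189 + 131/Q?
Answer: -202925287931/396060445440 ≈ -0.51236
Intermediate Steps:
1/((-175910 - 417535)*(1/(194350 + c(-66, 702)))) + 11197/(-60672) = 1/((-175910 - 417535)*(1/(194350 + (189 + 131/(-66))))) + 11197/(-60672) = 1/((-593445)*(1/(194350 + (189 + 131*(-1/66))))) + 11197*(-1/60672) = -1/(593445*(1/(194350 + (189 - 131/66)))) - 11197/60672 = -1/(593445*(1/(194350 + 12343/66))) - 11197/60672 = -1/(593445*(1/(12839443/66))) - 11197/60672 = -1/(593445*66/12839443) - 11197/60672 = -1/593445*12839443/66 - 11197/60672 = -12839443/39167370 - 11197/60672 = -202925287931/396060445440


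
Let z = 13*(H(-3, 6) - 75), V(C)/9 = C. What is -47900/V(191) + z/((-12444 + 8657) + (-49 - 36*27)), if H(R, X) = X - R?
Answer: -114414149/4132476 ≈ -27.687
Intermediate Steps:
V(C) = 9*C
z = -858 (z = 13*((6 - 1*(-3)) - 75) = 13*((6 + 3) - 75) = 13*(9 - 75) = 13*(-66) = -858)
-47900/V(191) + z/((-12444 + 8657) + (-49 - 36*27)) = -47900/(9*191) - 858/((-12444 + 8657) + (-49 - 36*27)) = -47900/1719 - 858/(-3787 + (-49 - 972)) = -47900*1/1719 - 858/(-3787 - 1021) = -47900/1719 - 858/(-4808) = -47900/1719 - 858*(-1/4808) = -47900/1719 + 429/2404 = -114414149/4132476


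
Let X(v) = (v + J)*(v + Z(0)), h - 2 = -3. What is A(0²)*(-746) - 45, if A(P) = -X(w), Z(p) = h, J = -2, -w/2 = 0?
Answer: 1447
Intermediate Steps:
w = 0 (w = -2*0 = 0)
h = -1 (h = 2 - 3 = -1)
Z(p) = -1
X(v) = (-1 + v)*(-2 + v) (X(v) = (v - 2)*(v - 1) = (-2 + v)*(-1 + v) = (-1 + v)*(-2 + v))
A(P) = -2 (A(P) = -(2 + 0² - 3*0) = -(2 + 0 + 0) = -1*2 = -2)
A(0²)*(-746) - 45 = -2*(-746) - 45 = 1492 - 45 = 1447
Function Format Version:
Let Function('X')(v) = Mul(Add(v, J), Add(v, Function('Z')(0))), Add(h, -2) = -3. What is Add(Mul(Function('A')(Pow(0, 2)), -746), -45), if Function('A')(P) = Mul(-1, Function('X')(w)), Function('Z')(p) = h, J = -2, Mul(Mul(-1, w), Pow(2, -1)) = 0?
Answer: 1447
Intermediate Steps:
w = 0 (w = Mul(-2, 0) = 0)
h = -1 (h = Add(2, -3) = -1)
Function('Z')(p) = -1
Function('X')(v) = Mul(Add(-1, v), Add(-2, v)) (Function('X')(v) = Mul(Add(v, -2), Add(v, -1)) = Mul(Add(-2, v), Add(-1, v)) = Mul(Add(-1, v), Add(-2, v)))
Function('A')(P) = -2 (Function('A')(P) = Mul(-1, Add(2, Pow(0, 2), Mul(-3, 0))) = Mul(-1, Add(2, 0, 0)) = Mul(-1, 2) = -2)
Add(Mul(Function('A')(Pow(0, 2)), -746), -45) = Add(Mul(-2, -746), -45) = Add(1492, -45) = 1447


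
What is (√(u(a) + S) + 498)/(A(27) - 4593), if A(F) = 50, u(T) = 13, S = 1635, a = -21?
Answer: -498/4543 - 4*√103/4543 ≈ -0.11856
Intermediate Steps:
(√(u(a) + S) + 498)/(A(27) - 4593) = (√(13 + 1635) + 498)/(50 - 4593) = (√1648 + 498)/(-4543) = (4*√103 + 498)*(-1/4543) = (498 + 4*√103)*(-1/4543) = -498/4543 - 4*√103/4543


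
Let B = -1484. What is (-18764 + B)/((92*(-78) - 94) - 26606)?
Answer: 5062/8469 ≈ 0.59771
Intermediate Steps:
(-18764 + B)/((92*(-78) - 94) - 26606) = (-18764 - 1484)/((92*(-78) - 94) - 26606) = -20248/((-7176 - 94) - 26606) = -20248/(-7270 - 26606) = -20248/(-33876) = -20248*(-1/33876) = 5062/8469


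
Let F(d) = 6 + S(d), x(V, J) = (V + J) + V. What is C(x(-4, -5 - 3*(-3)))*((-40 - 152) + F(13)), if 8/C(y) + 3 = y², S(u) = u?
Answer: -1384/13 ≈ -106.46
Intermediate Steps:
x(V, J) = J + 2*V (x(V, J) = (J + V) + V = J + 2*V)
F(d) = 6 + d
C(y) = 8/(-3 + y²)
C(x(-4, -5 - 3*(-3)))*((-40 - 152) + F(13)) = (8/(-3 + ((-5 - 3*(-3)) + 2*(-4))²))*((-40 - 152) + (6 + 13)) = (8/(-3 + ((-5 + 9) - 8)²))*(-192 + 19) = (8/(-3 + (4 - 8)²))*(-173) = (8/(-3 + (-4)²))*(-173) = (8/(-3 + 16))*(-173) = (8/13)*(-173) = -1384/13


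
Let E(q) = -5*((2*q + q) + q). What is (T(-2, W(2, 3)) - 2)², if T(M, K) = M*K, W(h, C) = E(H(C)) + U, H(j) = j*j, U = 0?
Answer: 128164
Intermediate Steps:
H(j) = j²
E(q) = -20*q (E(q) = -5*(3*q + q) = -20*q)
W(h, C) = -20*C² (W(h, C) = -20*C² + 0 = -20*C²)
T(M, K) = K*M
(T(-2, W(2, 3)) - 2)² = (-20*3²*(-2) - 2)² = (-20*9*(-2) - 2)² = (-180*(-2) - 2)² = (360 - 2)² = 358² = 128164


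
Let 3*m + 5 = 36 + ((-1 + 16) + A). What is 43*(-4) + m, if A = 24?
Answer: -446/3 ≈ -148.67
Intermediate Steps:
m = 70/3 (m = -5/3 + (36 + ((-1 + 16) + 24))/3 = -5/3 + (36 + (15 + 24))/3 = -5/3 + (36 + 39)/3 = -5/3 + (1/3)*75 = -5/3 + 25 = 70/3 ≈ 23.333)
43*(-4) + m = 43*(-4) + 70/3 = -172 + 70/3 = -446/3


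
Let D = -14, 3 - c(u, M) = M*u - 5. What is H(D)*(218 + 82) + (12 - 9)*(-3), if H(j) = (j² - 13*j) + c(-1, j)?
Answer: 111591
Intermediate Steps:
c(u, M) = 8 - M*u (c(u, M) = 3 - (M*u - 5) = 3 - (-5 + M*u) = 3 + (5 - M*u) = 8 - M*u)
H(j) = 8 + j² - 12*j (H(j) = (j² - 13*j) + (8 - 1*j*(-1)) = (j² - 13*j) + (8 + j) = 8 + j² - 12*j)
H(D)*(218 + 82) + (12 - 9)*(-3) = (8 + (-14)² - 12*(-14))*(218 + 82) + (12 - 9)*(-3) = (8 + 196 + 168)*300 + 3*(-3) = 372*300 - 9 = 111600 - 9 = 111591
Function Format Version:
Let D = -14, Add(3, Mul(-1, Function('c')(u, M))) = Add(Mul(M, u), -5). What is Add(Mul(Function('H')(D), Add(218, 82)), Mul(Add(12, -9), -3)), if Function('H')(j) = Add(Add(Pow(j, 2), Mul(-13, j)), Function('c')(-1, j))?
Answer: 111591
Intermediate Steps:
Function('c')(u, M) = Add(8, Mul(-1, M, u)) (Function('c')(u, M) = Add(3, Mul(-1, Add(Mul(M, u), -5))) = Add(3, Mul(-1, Add(-5, Mul(M, u)))) = Add(3, Add(5, Mul(-1, M, u))) = Add(8, Mul(-1, M, u)))
Function('H')(j) = Add(8, Pow(j, 2), Mul(-12, j)) (Function('H')(j) = Add(Add(Pow(j, 2), Mul(-13, j)), Add(8, Mul(-1, j, -1))) = Add(Add(Pow(j, 2), Mul(-13, j)), Add(8, j)) = Add(8, Pow(j, 2), Mul(-12, j)))
Add(Mul(Function('H')(D), Add(218, 82)), Mul(Add(12, -9), -3)) = Add(Mul(Add(8, Pow(-14, 2), Mul(-12, -14)), Add(218, 82)), Mul(Add(12, -9), -3)) = Add(Mul(Add(8, 196, 168), 300), Mul(3, -3)) = Add(Mul(372, 300), -9) = Add(111600, -9) = 111591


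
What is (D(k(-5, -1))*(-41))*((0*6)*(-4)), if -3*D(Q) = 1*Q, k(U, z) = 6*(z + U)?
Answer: 0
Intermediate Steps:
k(U, z) = 6*U + 6*z (k(U, z) = 6*(U + z) = 6*U + 6*z)
D(Q) = -Q/3
(D(k(-5, -1))*(-41))*((0*6)*(-4)) = (-(6*(-5) + 6*(-1))/3*(-41))*((0*6)*(-4)) = (-(-30 - 6)/3*(-41))*(0*(-4)) = (-⅓*(-36)*(-41))*0 = (12*(-41))*0 = -492*0 = 0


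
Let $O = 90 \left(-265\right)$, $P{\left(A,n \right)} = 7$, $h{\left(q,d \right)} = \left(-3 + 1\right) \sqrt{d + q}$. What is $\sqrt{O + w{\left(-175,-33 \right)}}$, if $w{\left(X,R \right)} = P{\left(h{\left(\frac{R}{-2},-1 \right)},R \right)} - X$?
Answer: $2 i \sqrt{5917} \approx 153.84 i$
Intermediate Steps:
$h{\left(q,d \right)} = - 2 \sqrt{d + q}$
$w{\left(X,R \right)} = 7 - X$
$O = -23850$
$\sqrt{O + w{\left(-175,-33 \right)}} = \sqrt{-23850 + \left(7 - -175\right)} = \sqrt{-23850 + \left(7 + 175\right)} = \sqrt{-23850 + 182} = \sqrt{-23668} = 2 i \sqrt{5917}$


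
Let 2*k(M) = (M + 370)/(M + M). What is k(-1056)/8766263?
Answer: 343/18514347456 ≈ 1.8526e-8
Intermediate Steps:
k(M) = (370 + M)/(4*M) (k(M) = ((M + 370)/(M + M))/2 = ((370 + M)/((2*M)))/2 = ((370 + M)*(1/(2*M)))/2 = ((370 + M)/(2*M))/2 = (370 + M)/(4*M))
k(-1056)/8766263 = ((¼)*(370 - 1056)/(-1056))/8766263 = ((¼)*(-1/1056)*(-686))*(1/8766263) = (343/2112)*(1/8766263) = 343/18514347456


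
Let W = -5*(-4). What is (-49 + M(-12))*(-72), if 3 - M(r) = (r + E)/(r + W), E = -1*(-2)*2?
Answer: 3240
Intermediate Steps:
E = 4 (E = 2*2 = 4)
W = 20
M(r) = 3 - (4 + r)/(20 + r) (M(r) = 3 - (r + 4)/(r + 20) = 3 - (4 + r)/(20 + r))
(-49 + M(-12))*(-72) = (-49 + 2*(28 - 12)/(20 - 12))*(-72) = (-49 + 2*16/8)*(-72) = (-49 + 2*(⅛)*16)*(-72) = (-49 + 4)*(-72) = -45*(-72) = 3240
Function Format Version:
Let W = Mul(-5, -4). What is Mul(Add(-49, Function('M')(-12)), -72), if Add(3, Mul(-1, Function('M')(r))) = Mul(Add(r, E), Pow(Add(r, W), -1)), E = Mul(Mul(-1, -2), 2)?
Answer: 3240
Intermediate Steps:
E = 4 (E = Mul(2, 2) = 4)
W = 20
Function('M')(r) = Add(3, Mul(-1, Pow(Add(20, r), -1), Add(4, r))) (Function('M')(r) = Add(3, Mul(-1, Mul(Add(r, 4), Pow(Add(r, 20), -1)))) = Add(3, Mul(-1, Mul(Add(4, r), Pow(Add(20, r), -1)))) = Add(3, Mul(-1, Mul(Pow(Add(20, r), -1), Add(4, r)))) = Add(3, Mul(-1, Pow(Add(20, r), -1), Add(4, r))))
Mul(Add(-49, Function('M')(-12)), -72) = Mul(Add(-49, Mul(2, Pow(Add(20, -12), -1), Add(28, -12))), -72) = Mul(Add(-49, Mul(2, Pow(8, -1), 16)), -72) = Mul(Add(-49, Mul(2, Rational(1, 8), 16)), -72) = Mul(Add(-49, 4), -72) = Mul(-45, -72) = 3240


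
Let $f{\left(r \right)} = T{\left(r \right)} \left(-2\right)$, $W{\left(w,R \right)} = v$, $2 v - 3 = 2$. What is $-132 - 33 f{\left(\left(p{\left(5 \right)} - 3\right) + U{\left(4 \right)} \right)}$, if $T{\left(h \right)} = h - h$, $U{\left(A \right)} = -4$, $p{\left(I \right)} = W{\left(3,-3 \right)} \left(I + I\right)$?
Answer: $-132$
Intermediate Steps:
$v = \frac{5}{2}$ ($v = \frac{3}{2} + \frac{1}{2} \cdot 2 = \frac{3}{2} + 1 = \frac{5}{2} \approx 2.5$)
$W{\left(w,R \right)} = \frac{5}{2}$
$p{\left(I \right)} = 5 I$ ($p{\left(I \right)} = \frac{5 \left(I + I\right)}{2} = \frac{5 \cdot 2 I}{2} = 5 I$)
$T{\left(h \right)} = 0$
$f{\left(r \right)} = 0$ ($f{\left(r \right)} = 0 \left(-2\right) = 0$)
$-132 - 33 f{\left(\left(p{\left(5 \right)} - 3\right) + U{\left(4 \right)} \right)} = -132 - 0 = -132 + 0 = -132$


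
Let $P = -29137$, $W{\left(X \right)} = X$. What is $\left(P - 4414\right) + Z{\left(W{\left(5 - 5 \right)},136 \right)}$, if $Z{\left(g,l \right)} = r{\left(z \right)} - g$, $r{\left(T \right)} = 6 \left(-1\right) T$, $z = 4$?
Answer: $-33575$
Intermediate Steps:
$r{\left(T \right)} = - 6 T$
$Z{\left(g,l \right)} = -24 - g$ ($Z{\left(g,l \right)} = \left(-6\right) 4 - g = -24 - g$)
$\left(P - 4414\right) + Z{\left(W{\left(5 - 5 \right)},136 \right)} = \left(-29137 - 4414\right) - 24 = -33551 - 24 = -33575$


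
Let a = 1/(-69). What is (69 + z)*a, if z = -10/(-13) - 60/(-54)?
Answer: -8293/8073 ≈ -1.0273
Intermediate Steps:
a = -1/69 ≈ -0.014493
z = 220/117 (z = -10*(-1/13) - 60*(-1/54) = 10/13 + 10/9 = 220/117 ≈ 1.8803)
(69 + z)*a = (69 + 220/117)*(-1/69) = (8293/117)*(-1/69) = -8293/8073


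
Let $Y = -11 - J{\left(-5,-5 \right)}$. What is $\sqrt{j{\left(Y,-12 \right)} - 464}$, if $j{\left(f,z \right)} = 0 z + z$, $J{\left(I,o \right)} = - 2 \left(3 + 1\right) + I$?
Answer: $2 i \sqrt{119} \approx 21.817 i$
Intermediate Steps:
$J{\left(I,o \right)} = -8 + I$ ($J{\left(I,o \right)} = \left(-2\right) 4 + I = -8 + I$)
$Y = 2$ ($Y = -11 - \left(-8 - 5\right) = -11 - -13 = -11 + 13 = 2$)
$j{\left(f,z \right)} = z$ ($j{\left(f,z \right)} = 0 + z = z$)
$\sqrt{j{\left(Y,-12 \right)} - 464} = \sqrt{-12 - 464} = \sqrt{-476} = 2 i \sqrt{119}$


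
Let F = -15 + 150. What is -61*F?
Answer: -8235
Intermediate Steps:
F = 135
-61*F = -61*135 = -8235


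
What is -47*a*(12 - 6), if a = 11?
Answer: -3102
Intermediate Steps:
-47*a*(12 - 6) = -517*(12 - 6) = -517*6 = -47*66 = -3102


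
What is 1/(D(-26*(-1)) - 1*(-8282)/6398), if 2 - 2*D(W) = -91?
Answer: 6398/305789 ≈ 0.020923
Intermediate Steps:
D(W) = 93/2 (D(W) = 1 - 1/2*(-91) = 1 + 91/2 = 93/2)
1/(D(-26*(-1)) - 1*(-8282)/6398) = 1/(93/2 - 1*(-8282)/6398) = 1/(93/2 + 8282*(1/6398)) = 1/(93/2 + 4141/3199) = 1/(305789/6398) = 6398/305789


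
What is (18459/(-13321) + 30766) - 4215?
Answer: 50523916/1903 ≈ 26550.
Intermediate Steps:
(18459/(-13321) + 30766) - 4215 = (18459*(-1/13321) + 30766) - 4215 = (-2637/1903 + 30766) - 4215 = 58545061/1903 - 4215 = 50523916/1903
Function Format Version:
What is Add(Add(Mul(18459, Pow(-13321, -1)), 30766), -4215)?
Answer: Rational(50523916, 1903) ≈ 26550.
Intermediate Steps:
Add(Add(Mul(18459, Pow(-13321, -1)), 30766), -4215) = Add(Add(Mul(18459, Rational(-1, 13321)), 30766), -4215) = Add(Add(Rational(-2637, 1903), 30766), -4215) = Add(Rational(58545061, 1903), -4215) = Rational(50523916, 1903)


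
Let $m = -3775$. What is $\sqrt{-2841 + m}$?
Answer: $2 i \sqrt{1654} \approx 81.339 i$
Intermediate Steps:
$\sqrt{-2841 + m} = \sqrt{-2841 - 3775} = \sqrt{-6616} = 2 i \sqrt{1654}$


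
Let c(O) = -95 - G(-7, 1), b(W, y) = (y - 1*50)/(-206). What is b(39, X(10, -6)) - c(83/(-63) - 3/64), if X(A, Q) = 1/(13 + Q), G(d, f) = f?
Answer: 138781/1442 ≈ 96.242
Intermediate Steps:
b(W, y) = 25/103 - y/206 (b(W, y) = (y - 50)*(-1/206) = (-50 + y)*(-1/206) = 25/103 - y/206)
c(O) = -96 (c(O) = -95 - 1*1 = -95 - 1 = -96)
b(39, X(10, -6)) - c(83/(-63) - 3/64) = (25/103 - 1/(206*(13 - 6))) - 1*(-96) = (25/103 - 1/206/7) + 96 = (25/103 - 1/206*⅐) + 96 = (25/103 - 1/1442) + 96 = 349/1442 + 96 = 138781/1442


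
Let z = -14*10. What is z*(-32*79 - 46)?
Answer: 360360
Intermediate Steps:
z = -140
z*(-32*79 - 46) = -140*(-32*79 - 46) = -140*(-2528 - 46) = -140*(-2574) = 360360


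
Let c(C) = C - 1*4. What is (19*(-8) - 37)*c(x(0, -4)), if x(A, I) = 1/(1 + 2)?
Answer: 693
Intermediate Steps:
x(A, I) = 1/3
c(C) = -4 + C (c(C) = C - 4 = -4 + C)
(19*(-8) - 37)*c(x(0, -4)) = (19*(-8) - 37)*(-4 + 1/3) = (-152 - 37)*(-11/3) = -189*(-11/3) = 693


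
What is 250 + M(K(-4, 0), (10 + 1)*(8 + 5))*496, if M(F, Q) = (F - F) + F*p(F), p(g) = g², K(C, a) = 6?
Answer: 107386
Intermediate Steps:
M(F, Q) = F³ (M(F, Q) = (F - F) + F*F² = 0 + F³ = F³)
250 + M(K(-4, 0), (10 + 1)*(8 + 5))*496 = 250 + 6³*496 = 250 + 216*496 = 250 + 107136 = 107386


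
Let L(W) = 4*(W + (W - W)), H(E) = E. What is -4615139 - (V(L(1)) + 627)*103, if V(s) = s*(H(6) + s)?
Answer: -4683840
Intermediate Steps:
L(W) = 4*W (L(W) = 4*(W + 0) = 4*W)
V(s) = s*(6 + s)
-4615139 - (V(L(1)) + 627)*103 = -4615139 - ((4*1)*(6 + 4*1) + 627)*103 = -4615139 - (4*(6 + 4) + 627)*103 = -4615139 - (4*10 + 627)*103 = -4615139 - (40 + 627)*103 = -4615139 - 667*103 = -4615139 - 1*68701 = -4615139 - 68701 = -4683840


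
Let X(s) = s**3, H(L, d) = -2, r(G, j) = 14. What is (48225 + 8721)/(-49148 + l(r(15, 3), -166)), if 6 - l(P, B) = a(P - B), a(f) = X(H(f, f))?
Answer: -9491/8189 ≈ -1.1590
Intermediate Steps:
a(f) = -8 (a(f) = (-2)**3 = -8)
l(P, B) = 14 (l(P, B) = 6 - 1*(-8) = 6 + 8 = 14)
(48225 + 8721)/(-49148 + l(r(15, 3), -166)) = (48225 + 8721)/(-49148 + 14) = 56946/(-49134) = 56946*(-1/49134) = -9491/8189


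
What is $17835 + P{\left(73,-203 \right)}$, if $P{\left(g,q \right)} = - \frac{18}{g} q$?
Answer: $\frac{1305609}{73} \approx 17885.0$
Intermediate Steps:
$P{\left(g,q \right)} = - \frac{18 q}{g}$
$17835 + P{\left(73,-203 \right)} = 17835 - - \frac{3654}{73} = 17835 - \left(-3654\right) \frac{1}{73} = 17835 + \frac{3654}{73} = \frac{1305609}{73}$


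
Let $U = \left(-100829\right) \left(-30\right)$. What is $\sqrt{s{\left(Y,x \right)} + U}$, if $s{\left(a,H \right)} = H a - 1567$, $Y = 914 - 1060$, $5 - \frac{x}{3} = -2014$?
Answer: $\sqrt{2138981} \approx 1462.5$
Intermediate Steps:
$x = 6057$ ($x = 15 - -6042 = 15 + 6042 = 6057$)
$Y = -146$ ($Y = 914 - 1060 = -146$)
$s{\left(a,H \right)} = -1567 + H a$
$U = 3024870$
$\sqrt{s{\left(Y,x \right)} + U} = \sqrt{\left(-1567 + 6057 \left(-146\right)\right) + 3024870} = \sqrt{\left(-1567 - 884322\right) + 3024870} = \sqrt{-885889 + 3024870} = \sqrt{2138981}$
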